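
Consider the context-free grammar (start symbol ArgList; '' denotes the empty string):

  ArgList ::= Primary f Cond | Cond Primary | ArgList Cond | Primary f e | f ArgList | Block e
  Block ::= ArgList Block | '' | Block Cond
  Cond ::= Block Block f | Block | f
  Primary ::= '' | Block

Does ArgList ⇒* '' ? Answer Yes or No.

Yes

ArgList ::= Cond Primary and each of Cond, Primary is nullable, so ArgList ⇒* ''.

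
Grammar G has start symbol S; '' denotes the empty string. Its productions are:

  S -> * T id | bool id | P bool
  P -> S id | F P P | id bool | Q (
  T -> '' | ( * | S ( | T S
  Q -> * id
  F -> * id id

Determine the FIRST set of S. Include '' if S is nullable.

S -> * T id contributes {*}.
S -> bool id contributes {bool}.
From S -> P bool: add FIRST(P) = { *, bool, id }.
Union: FIRST(S) = { *, bool, id }.

{ *, bool, id }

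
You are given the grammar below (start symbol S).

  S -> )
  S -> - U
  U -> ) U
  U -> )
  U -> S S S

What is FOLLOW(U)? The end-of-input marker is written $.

{ $, ), - }

In S -> - U: U is at the end, add FOLLOW(S) = { $, ), - }.
In U -> ) U: U is at the end, add FOLLOW(U) = { $, ), - }.
Union: FOLLOW(U) = { $, ), - }.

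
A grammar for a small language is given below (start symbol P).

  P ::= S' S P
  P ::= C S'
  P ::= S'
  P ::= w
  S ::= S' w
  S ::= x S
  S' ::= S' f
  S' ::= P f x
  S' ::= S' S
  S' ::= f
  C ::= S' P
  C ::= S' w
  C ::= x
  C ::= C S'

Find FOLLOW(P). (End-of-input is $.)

P is the start symbol, so $ ∈ FOLLOW(P).
In P ::= S' S P: P is at the end, add FOLLOW(P) = { $, f, w, x }.
In S' ::= P f x: add FIRST(f x) = { f }.
In C ::= S' P: P is at the end, add FOLLOW(C) = { f, w, x }.
Union: FOLLOW(P) = { $, f, w, x }.

{ $, f, w, x }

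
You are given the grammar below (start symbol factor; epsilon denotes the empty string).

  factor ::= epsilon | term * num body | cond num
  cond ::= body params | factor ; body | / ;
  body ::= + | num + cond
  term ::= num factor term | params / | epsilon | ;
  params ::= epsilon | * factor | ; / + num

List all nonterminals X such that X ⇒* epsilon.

{ factor, params, term }

Directly nullable (have an epsilon-production): factor, term, params.
No other nonterminal has a production whose RHS symbols are all nullable.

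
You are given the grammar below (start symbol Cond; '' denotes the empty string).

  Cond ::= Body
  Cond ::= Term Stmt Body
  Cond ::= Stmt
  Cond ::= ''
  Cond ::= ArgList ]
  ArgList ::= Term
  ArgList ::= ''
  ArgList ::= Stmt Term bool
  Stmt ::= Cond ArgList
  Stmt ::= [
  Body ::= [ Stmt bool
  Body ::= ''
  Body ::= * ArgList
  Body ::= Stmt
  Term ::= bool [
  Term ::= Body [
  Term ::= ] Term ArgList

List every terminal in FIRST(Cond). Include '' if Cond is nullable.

From Cond ::= Body: add FIRST(Body) = { *, [, ], bool, '' } (including '' since Body is nullable).
From Cond ::= Term Stmt Body: add FIRST(Term) = { *, [, ], bool }.
From Cond ::= Stmt: add FIRST(Stmt) = { *, [, ], bool, '' } (including '' since Stmt is nullable).
Cond ::= '' contributes ''.
From Cond ::= ArgList ]: ArgList nullable, take FIRST(ArgList) ∪ {]} = { *, [, ], bool }.
Union: FIRST(Cond) = { *, [, ], bool, '' }.

{ *, [, ], bool, '' }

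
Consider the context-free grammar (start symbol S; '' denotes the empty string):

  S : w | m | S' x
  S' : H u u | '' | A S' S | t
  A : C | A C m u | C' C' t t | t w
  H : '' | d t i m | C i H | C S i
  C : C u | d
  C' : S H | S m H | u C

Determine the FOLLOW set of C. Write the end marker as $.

{ d, i, m, t, u, w, x }

In A : C: C is at the end, add FOLLOW(A) = { d, m, t, u, w, x }.
In A : A C m u: add FIRST(m u) = { m }.
In H : C i H: add FIRST(i H) = { i }.
In H : C S i: add FIRST(S i) = { d, m, t, u, w, x }.
In C : C u: add FIRST(u) = { u }.
In C' : u C: C is at the end, add FOLLOW(C') = { d, m, t, u, w, x }.
Union: FOLLOW(C) = { d, i, m, t, u, w, x }.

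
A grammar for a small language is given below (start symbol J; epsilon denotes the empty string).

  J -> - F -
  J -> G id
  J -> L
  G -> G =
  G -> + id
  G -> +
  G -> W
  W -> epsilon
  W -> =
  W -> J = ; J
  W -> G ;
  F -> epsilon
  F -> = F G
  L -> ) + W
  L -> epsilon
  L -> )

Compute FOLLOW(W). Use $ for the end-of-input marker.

In G -> W: W is at the end, add FOLLOW(G) = { ), +, -, ;, =, id }.
In L -> ) + W: W is at the end, add FOLLOW(L) = { $, ), +, -, ;, =, id }.
Union: FOLLOW(W) = { $, ), +, -, ;, =, id }.

{ $, ), +, -, ;, =, id }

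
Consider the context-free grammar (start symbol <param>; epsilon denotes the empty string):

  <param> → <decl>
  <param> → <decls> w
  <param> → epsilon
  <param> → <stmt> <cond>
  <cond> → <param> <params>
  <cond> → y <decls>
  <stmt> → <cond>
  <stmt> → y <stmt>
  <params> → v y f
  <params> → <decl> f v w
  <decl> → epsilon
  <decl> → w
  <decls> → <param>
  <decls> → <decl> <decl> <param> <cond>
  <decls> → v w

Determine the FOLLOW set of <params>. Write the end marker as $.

In <cond> → <param> <params>: <params> is at the end, add FOLLOW(<cond>) = { $, f, v, w, y }.
Union: FOLLOW(<params>) = { $, f, v, w, y }.

{ $, f, v, w, y }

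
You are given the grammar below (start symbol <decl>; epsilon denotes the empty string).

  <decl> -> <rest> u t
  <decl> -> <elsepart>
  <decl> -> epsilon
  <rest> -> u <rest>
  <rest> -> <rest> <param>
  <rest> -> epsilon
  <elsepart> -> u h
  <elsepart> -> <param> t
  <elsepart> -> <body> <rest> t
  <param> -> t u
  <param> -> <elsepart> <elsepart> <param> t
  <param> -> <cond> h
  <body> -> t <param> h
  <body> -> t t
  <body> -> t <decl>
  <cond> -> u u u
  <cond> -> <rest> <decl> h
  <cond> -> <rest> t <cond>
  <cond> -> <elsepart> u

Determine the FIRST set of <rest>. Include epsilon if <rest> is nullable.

{ h, t, u, epsilon }

<rest> -> u <rest> contributes {u}.
From <rest> -> <rest> <param>: <rest> nullable, take FIRST(<rest>) ∪ FIRST(<param>) = { h, t, u }.
<rest> -> epsilon contributes epsilon.
Union: FIRST(<rest>) = { h, t, u, epsilon }.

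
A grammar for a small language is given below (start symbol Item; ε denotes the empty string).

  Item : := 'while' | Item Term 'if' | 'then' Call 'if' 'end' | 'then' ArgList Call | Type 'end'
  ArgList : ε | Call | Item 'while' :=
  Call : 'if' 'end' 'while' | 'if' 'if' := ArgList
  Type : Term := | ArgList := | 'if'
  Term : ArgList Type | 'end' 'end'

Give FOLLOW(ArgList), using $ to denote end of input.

In Item : 'then' ArgList Call: add FIRST(Call) = { 'if' }.
In Call : 'if' 'if' := ArgList: ArgList is at the end, add FOLLOW(Call) = { $, 'end', 'if', 'then', 'while', := }.
In Type : ArgList :=: add FIRST(:=) = { := }.
In Term : ArgList Type: add FIRST(Type) = { 'end', 'if', 'then', := }.
Union: FOLLOW(ArgList) = { $, 'end', 'if', 'then', 'while', := }.

{ $, 'end', 'if', 'then', 'while', := }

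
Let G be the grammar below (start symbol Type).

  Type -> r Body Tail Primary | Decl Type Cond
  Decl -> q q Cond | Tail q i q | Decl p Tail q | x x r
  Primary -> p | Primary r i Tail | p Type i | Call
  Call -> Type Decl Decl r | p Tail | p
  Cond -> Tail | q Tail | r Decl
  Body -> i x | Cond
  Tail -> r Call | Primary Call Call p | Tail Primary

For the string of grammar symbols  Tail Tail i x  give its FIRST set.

{ p, q, r, x }

Add FIRST(Tail) = { p, q, r, x }; Tail is not nullable, stop.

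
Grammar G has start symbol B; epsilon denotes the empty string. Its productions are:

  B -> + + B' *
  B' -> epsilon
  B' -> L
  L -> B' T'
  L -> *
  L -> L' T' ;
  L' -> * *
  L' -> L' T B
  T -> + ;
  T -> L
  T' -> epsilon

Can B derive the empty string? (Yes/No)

Nullable nonterminals: B', L, T, T'.
No production of B has an RHS whose symbols are all nullable, so B is not nullable.

No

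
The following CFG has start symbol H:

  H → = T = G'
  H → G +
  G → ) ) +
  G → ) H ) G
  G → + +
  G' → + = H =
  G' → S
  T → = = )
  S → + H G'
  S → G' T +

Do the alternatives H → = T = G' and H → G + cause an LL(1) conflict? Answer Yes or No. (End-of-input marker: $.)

No

FIRST(= T = G') = { = } and FIRST(G +) = { ), + }.
The FIRST sets are disjoint and neither alternative is nullable — no conflict.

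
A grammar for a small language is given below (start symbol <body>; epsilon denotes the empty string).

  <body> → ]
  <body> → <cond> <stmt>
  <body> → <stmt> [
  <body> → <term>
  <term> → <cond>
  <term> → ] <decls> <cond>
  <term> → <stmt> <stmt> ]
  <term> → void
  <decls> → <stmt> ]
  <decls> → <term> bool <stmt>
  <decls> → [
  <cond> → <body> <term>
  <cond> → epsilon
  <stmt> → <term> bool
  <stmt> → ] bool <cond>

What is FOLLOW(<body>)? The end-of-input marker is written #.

{ #, [, ], bool, void }

<body> is the start symbol, so # ∈ FOLLOW(<body>).
In <cond> → <body> <term>: add FIRST(<term>)\{epsilon} = { ], bool, void }.
  Since <term> is nullable, also add FOLLOW(<cond>) = { #, [, ], bool, void }.
Union: FOLLOW(<body>) = { #, [, ], bool, void }.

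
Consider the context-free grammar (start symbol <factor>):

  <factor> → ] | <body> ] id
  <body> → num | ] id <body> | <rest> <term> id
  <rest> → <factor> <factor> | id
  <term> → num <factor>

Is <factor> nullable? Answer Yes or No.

No nonterminal in this grammar is nullable.
No production of <factor> has an RHS whose symbols are all nullable, so <factor> is not nullable.

No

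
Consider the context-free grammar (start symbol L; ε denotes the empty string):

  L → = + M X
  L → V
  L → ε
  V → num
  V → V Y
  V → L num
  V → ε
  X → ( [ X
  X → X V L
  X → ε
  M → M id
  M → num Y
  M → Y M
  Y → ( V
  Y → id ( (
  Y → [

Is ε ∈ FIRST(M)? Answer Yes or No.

Nullable nonterminals: L, V, X.
No production of M has an RHS whose symbols are all nullable, so M is not nullable.

No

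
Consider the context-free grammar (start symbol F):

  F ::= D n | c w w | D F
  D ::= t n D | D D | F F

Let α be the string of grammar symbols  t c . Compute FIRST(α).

t is a terminal; add {t} and stop.

{ t }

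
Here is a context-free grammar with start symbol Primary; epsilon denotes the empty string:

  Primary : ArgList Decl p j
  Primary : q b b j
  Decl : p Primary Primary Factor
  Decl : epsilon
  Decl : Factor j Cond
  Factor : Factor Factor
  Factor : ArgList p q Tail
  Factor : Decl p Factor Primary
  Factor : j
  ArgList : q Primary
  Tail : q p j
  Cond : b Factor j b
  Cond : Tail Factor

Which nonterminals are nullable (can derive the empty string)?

{ Decl }

Directly nullable (have an epsilon-production): Decl.
No other nonterminal has a production whose RHS symbols are all nullable.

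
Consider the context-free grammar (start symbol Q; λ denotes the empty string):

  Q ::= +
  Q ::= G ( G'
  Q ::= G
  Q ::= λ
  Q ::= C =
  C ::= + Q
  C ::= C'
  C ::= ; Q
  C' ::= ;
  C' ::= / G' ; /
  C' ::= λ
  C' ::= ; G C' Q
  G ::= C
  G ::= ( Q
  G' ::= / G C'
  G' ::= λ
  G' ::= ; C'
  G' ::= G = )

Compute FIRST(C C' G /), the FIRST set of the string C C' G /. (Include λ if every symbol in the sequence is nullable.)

{ (, +, /, ; }

Add FIRST(C)\{λ} = { +, /, ; }; C is nullable, continue.
Add FIRST(C')\{λ} = { /, ; }; C' is nullable, continue.
Add FIRST(G)\{λ} = { (, +, /, ; }; G is nullable, continue.
/ is a terminal; add {/} and stop.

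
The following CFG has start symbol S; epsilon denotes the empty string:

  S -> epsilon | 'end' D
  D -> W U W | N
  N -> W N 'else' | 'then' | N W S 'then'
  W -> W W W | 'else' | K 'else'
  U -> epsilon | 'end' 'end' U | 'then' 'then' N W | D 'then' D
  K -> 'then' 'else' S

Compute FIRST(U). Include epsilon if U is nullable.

{ 'else', 'end', 'then', epsilon }

U -> epsilon contributes epsilon.
U -> 'end' 'end' U contributes {'end'}.
U -> 'then' 'then' N W contributes {'then'}.
From U -> D 'then' D: add FIRST(D) = { 'else', 'then' }.
Union: FIRST(U) = { 'else', 'end', 'then', epsilon }.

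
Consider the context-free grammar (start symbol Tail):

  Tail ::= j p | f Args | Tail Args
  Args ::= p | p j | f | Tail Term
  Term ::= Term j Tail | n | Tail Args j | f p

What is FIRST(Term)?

{ f, j, n }

From Term ::= Term j Tail: add FIRST(Term) = { f, j, n }.
Term ::= n contributes {n}.
From Term ::= Tail Args j: add FIRST(Tail) = { f, j }.
Term ::= f p contributes {f}.
Union: FIRST(Term) = { f, j, n }.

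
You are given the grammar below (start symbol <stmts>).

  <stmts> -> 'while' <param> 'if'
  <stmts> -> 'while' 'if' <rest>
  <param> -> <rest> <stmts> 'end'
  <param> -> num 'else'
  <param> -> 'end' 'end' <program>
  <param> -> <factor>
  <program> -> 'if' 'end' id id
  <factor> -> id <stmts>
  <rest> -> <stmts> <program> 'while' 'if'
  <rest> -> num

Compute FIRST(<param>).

From <param> -> <rest> <stmts> 'end': add FIRST(<rest>) = { 'while', num }.
<param> -> num 'else' contributes {num}.
<param> -> 'end' 'end' <program> contributes {'end'}.
From <param> -> <factor>: add FIRST(<factor>) = { id }.
Union: FIRST(<param>) = { 'end', 'while', id, num }.

{ 'end', 'while', id, num }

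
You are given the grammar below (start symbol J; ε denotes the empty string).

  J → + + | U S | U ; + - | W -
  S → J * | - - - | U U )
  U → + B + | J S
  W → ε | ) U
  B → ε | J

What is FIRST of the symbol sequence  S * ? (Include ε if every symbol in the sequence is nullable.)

{ ), +, - }

Add FIRST(S) = { ), +, - }; S is not nullable, stop.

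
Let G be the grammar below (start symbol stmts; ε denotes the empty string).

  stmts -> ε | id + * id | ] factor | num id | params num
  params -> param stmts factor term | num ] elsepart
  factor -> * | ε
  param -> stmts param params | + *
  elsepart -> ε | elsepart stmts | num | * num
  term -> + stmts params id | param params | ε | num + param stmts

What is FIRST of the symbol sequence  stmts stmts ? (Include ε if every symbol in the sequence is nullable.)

{ +, ], id, num, ε }

Add FIRST(stmts)\{ε} = { +, ], id, num }; stmts is nullable, continue.
Add FIRST(stmts)\{ε} = { +, ], id, num }; stmts is nullable, continue.
Every symbol is nullable, so include ε.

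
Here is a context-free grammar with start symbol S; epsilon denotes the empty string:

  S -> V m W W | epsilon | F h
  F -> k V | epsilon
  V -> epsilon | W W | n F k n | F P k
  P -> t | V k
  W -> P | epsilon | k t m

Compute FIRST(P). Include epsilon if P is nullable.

{ k, n, t }

P -> t contributes {t}.
From P -> V k: V nullable, take FIRST(V) ∪ {k} = { k, n, t }.
Union: FIRST(P) = { k, n, t }.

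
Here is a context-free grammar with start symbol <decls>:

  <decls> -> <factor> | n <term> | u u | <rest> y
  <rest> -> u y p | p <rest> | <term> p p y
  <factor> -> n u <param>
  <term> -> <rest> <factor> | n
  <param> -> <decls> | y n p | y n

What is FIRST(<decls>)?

{ n, p, u }

From <decls> -> <factor>: add FIRST(<factor>) = { n }.
<decls> -> n <term> contributes {n}.
<decls> -> u u contributes {u}.
From <decls> -> <rest> y: add FIRST(<rest>) = { n, p, u }.
Union: FIRST(<decls>) = { n, p, u }.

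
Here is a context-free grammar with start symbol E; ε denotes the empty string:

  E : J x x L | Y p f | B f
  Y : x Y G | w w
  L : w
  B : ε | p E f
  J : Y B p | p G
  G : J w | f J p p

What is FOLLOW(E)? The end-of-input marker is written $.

E is the start symbol, so $ ∈ FOLLOW(E).
In B : p E f: add FIRST(f) = { f }.
Union: FOLLOW(E) = { $, f }.

{ $, f }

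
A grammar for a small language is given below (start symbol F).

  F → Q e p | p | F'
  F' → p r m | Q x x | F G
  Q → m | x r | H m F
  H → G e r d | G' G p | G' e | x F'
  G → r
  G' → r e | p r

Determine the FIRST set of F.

{ m, p, r, x }

From F → Q e p: add FIRST(Q) = { m, p, r, x }.
F → p contributes {p}.
From F → F': add FIRST(F') = { m, p, r, x }.
Union: FIRST(F) = { m, p, r, x }.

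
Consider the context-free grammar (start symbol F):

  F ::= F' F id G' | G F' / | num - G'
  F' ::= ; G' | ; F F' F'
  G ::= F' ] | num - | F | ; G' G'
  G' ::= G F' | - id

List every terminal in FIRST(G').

{ -, ;, num }

From G' ::= G F': add FIRST(G) = { ;, num }.
G' ::= - id contributes {-}.
Union: FIRST(G') = { -, ;, num }.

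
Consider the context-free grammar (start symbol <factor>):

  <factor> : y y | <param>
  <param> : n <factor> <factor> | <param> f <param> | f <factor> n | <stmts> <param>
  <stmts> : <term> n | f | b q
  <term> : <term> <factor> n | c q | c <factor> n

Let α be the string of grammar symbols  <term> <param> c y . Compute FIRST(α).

{ c }

Add FIRST(<term>) = { c }; <term> is not nullable, stop.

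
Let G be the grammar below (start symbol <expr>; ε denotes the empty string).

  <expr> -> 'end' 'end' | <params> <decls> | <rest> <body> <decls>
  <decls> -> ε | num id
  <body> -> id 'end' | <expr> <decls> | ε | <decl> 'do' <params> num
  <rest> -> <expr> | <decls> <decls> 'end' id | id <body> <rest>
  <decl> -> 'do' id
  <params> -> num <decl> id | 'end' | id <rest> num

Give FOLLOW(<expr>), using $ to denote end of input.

<expr> is the start symbol, so $ ∈ FOLLOW(<expr>).
In <body> -> <expr> <decls>: add FIRST(<decls>)\{ε} = { num }.
  Since <decls> is nullable, also add FOLLOW(<body>) = { $, 'do', 'end', id, num }.
In <rest> -> <expr>: <expr> is at the end, add FOLLOW(<rest>) = { $, 'do', 'end', id, num }.
Union: FOLLOW(<expr>) = { $, 'do', 'end', id, num }.

{ $, 'do', 'end', id, num }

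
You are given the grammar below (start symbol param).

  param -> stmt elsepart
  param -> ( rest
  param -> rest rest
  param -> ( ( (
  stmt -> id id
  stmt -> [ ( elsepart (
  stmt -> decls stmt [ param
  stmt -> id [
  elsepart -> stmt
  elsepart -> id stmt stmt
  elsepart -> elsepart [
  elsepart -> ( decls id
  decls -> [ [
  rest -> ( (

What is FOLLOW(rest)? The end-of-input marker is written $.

In param -> ( rest: rest is at the end, add FOLLOW(param) = { $, (, [, id }.
In param -> rest rest: add FIRST(rest) = { ( }.
In param -> rest rest: rest is at the end, add FOLLOW(param) = { $, (, [, id }.
Union: FOLLOW(rest) = { $, (, [, id }.

{ $, (, [, id }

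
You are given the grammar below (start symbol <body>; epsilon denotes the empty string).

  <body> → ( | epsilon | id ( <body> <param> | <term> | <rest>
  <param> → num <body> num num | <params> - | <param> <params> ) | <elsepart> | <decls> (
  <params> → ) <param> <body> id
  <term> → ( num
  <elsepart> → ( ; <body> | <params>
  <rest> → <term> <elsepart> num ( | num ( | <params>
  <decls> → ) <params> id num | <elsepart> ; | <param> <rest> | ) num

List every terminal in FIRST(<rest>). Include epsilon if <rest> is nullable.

{ (, ), num }

From <rest> → <term> <elsepart> num (: add FIRST(<term>) = { ( }.
<rest> → num ( contributes {num}.
From <rest> → <params>: add FIRST(<params>) = { ) }.
Union: FIRST(<rest>) = { (, ), num }.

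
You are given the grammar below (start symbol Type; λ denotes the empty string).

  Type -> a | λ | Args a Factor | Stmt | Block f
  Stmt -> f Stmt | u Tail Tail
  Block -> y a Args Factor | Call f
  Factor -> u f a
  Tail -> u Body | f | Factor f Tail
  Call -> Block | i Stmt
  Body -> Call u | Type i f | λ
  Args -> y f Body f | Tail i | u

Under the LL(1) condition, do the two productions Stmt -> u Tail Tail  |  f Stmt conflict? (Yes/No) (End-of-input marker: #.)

FIRST(u Tail Tail) = { u } and FIRST(f Stmt) = { f }.
The FIRST sets are disjoint and neither alternative is nullable — no conflict.

No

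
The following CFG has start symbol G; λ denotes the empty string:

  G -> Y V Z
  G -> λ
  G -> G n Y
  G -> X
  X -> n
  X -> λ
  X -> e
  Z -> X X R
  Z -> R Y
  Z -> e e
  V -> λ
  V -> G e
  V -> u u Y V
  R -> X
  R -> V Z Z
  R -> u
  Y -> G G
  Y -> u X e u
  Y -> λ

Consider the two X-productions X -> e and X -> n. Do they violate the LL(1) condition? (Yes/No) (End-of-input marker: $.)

FIRST(e) = { e } and FIRST(n) = { n }.
The FIRST sets are disjoint and neither alternative is nullable — no conflict.

No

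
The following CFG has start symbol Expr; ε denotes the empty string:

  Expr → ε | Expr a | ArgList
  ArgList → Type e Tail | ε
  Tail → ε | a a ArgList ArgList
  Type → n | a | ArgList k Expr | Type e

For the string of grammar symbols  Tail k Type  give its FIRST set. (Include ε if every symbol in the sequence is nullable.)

Add FIRST(Tail)\{ε} = { a }; Tail is nullable, continue.
k is a terminal; add {k} and stop.

{ a, k }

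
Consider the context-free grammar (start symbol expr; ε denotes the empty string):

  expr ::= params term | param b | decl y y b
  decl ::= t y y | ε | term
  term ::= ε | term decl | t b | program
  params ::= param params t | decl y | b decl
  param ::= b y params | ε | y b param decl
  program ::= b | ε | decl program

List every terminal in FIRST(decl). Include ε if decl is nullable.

{ b, t, ε }

decl ::= t y y contributes {t}.
decl ::= ε contributes ε.
From decl ::= term: add FIRST(term) = { b, t, ε } (including ε since term is nullable).
Union: FIRST(decl) = { b, t, ε }.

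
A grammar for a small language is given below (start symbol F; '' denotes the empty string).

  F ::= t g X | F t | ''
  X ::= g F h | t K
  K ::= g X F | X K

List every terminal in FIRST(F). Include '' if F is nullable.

F ::= t g X contributes {t}.
From F ::= F t: F nullable, take FIRST(F) ∪ {t} = { t }.
F ::= '' contributes ''.
Union: FIRST(F) = { t, '' }.

{ t, '' }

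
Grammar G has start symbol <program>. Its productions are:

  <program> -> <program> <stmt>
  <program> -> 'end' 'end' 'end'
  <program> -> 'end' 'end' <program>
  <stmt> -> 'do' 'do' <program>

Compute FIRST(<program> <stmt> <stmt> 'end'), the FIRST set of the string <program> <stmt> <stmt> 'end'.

Add FIRST(<program>) = { 'end' }; <program> is not nullable, stop.

{ 'end' }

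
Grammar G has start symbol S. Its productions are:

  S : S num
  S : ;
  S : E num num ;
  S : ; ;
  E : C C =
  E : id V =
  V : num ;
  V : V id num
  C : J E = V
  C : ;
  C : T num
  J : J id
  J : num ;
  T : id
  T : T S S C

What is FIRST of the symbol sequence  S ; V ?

{ ;, id, num }

Add FIRST(S) = { ;, id, num }; S is not nullable, stop.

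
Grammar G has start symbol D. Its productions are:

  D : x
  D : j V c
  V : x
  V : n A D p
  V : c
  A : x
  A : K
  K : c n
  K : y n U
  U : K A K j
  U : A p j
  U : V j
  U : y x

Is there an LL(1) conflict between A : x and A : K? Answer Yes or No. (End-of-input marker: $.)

No

FIRST(x) = { x } and FIRST(K) = { c, y }.
The FIRST sets are disjoint and neither alternative is nullable — no conflict.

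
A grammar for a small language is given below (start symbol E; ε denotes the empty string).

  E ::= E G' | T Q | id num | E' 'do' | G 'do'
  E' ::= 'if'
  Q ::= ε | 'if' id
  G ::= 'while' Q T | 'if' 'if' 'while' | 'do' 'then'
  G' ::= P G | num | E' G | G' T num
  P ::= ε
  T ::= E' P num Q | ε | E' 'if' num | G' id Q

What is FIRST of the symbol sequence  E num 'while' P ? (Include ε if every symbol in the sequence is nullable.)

Add FIRST(E)\{ε} = { 'do', 'if', 'while', id, num }; E is nullable, continue.
num is a terminal; add {num} and stop.

{ 'do', 'if', 'while', id, num }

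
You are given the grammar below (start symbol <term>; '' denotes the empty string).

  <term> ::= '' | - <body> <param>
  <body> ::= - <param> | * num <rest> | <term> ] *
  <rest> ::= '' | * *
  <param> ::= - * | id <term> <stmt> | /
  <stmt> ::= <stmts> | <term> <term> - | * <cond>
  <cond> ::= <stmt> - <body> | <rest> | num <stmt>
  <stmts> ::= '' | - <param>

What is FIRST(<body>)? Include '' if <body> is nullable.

{ *, -, ] }

<body> ::= - <param> contributes {-}.
<body> ::= * num <rest> contributes {*}.
From <body> ::= <term> ] *: <term> nullable, take FIRST(<term>) ∪ {]} = { -, ] }.
Union: FIRST(<body>) = { *, -, ] }.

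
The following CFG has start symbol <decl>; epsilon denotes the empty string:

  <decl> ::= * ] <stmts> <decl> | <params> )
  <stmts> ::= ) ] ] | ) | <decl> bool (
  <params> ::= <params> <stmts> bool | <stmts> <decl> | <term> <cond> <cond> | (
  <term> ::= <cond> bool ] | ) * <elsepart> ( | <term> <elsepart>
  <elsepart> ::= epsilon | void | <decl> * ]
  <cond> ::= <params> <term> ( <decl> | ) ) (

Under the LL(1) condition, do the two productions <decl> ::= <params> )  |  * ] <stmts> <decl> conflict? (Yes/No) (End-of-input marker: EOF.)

Yes

FIRST(<params> )) = { (, ), * } and FIRST(* ] <stmts> <decl>) = { * }.
Both contain *, so the two alternatives are not disjoint — LL(1) conflict.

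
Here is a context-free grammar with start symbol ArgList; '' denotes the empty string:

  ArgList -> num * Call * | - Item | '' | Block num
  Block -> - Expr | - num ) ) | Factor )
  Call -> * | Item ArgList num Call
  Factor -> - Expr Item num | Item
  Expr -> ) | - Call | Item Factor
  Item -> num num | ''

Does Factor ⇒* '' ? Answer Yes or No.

Factor -> Item and each of Item is nullable, so Factor ⇒* ''.

Yes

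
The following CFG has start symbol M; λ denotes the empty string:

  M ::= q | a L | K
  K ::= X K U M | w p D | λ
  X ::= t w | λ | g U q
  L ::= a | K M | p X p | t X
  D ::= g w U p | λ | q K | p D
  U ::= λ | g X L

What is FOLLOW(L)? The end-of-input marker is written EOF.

{ EOF, a, g, p, q, t, w }

In M ::= a L: L is at the end, add FOLLOW(M) = { EOF, a, g, p, q, t, w }.
In U ::= g X L: L is at the end, add FOLLOW(U) = { EOF, a, g, p, q, t, w }.
Union: FOLLOW(L) = { EOF, a, g, p, q, t, w }.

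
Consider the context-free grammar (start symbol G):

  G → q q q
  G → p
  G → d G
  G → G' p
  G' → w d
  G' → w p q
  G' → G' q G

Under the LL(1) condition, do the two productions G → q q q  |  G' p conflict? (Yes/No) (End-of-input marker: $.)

FIRST(q q q) = { q } and FIRST(G' p) = { w }.
The FIRST sets are disjoint and neither alternative is nullable — no conflict.

No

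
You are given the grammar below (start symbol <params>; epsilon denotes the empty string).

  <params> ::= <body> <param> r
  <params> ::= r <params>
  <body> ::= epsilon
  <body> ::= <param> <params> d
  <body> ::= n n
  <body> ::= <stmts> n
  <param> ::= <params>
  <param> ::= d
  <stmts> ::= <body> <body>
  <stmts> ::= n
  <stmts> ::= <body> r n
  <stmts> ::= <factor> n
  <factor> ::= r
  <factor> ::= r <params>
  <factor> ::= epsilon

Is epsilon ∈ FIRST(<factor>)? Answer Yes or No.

<factor> has an epsilon-production, so <factor> ⇒ epsilon.

Yes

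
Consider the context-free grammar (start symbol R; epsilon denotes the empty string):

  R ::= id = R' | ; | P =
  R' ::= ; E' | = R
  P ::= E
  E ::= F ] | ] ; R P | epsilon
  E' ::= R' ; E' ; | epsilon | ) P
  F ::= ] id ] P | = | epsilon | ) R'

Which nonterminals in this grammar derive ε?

{ E, E', F, P }

Directly nullable (have an epsilon-production): E, E', F.
P ::= E with every symbol nullable, so P is nullable.
No other nonterminal has a production whose RHS symbols are all nullable.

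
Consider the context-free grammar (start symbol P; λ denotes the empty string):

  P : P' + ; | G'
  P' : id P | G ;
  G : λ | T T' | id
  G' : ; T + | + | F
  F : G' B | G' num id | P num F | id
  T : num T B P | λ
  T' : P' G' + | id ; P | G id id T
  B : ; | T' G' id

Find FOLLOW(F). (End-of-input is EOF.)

{ EOF, +, ;, id, num }

In G' : F: F is at the end, add FOLLOW(G') = { EOF, +, ;, id, num }.
In F : P num F: F is at the end, add FOLLOW(F) = { EOF, +, ;, id, num }.
Union: FOLLOW(F) = { EOF, +, ;, id, num }.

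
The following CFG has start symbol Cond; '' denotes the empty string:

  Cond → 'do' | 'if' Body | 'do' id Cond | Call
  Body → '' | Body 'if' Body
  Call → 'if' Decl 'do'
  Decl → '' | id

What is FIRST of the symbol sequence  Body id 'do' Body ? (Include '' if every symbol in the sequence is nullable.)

{ 'if', id }

Add FIRST(Body)\{''} = { 'if' }; Body is nullable, continue.
id is a terminal; add {id} and stop.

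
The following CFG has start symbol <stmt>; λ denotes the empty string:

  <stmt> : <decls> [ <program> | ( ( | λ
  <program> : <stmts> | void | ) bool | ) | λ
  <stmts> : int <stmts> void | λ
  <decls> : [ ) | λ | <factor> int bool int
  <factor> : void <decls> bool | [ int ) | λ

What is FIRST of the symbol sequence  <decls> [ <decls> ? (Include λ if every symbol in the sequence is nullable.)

Add FIRST(<decls>)\{λ} = { [, int, void }; <decls> is nullable, continue.
[ is a terminal; add {[} and stop.

{ [, int, void }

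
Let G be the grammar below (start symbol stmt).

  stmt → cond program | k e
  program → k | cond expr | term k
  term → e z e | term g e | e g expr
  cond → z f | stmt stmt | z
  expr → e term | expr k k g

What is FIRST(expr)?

{ e }

expr → e term contributes {e}.
From expr → expr k k g: add FIRST(expr) = { e }.
Union: FIRST(expr) = { e }.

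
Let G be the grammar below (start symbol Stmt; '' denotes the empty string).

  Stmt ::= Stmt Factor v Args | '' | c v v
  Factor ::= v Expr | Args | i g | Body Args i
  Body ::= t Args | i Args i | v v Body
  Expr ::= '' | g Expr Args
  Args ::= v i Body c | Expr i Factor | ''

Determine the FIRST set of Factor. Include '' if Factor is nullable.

{ g, i, t, v, '' }

Factor ::= v Expr contributes {v}.
From Factor ::= Args: add FIRST(Args) = { g, i, v, '' } (including '' since Args is nullable).
Factor ::= i g contributes {i}.
From Factor ::= Body Args i: add FIRST(Body) = { i, t, v }.
Union: FIRST(Factor) = { g, i, t, v, '' }.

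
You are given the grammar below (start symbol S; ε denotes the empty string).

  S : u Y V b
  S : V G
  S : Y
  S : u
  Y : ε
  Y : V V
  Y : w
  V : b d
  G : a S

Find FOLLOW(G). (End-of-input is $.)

In S : V G: G is at the end, add FOLLOW(S) = { $ }.
Union: FOLLOW(G) = { $ }.

{ $ }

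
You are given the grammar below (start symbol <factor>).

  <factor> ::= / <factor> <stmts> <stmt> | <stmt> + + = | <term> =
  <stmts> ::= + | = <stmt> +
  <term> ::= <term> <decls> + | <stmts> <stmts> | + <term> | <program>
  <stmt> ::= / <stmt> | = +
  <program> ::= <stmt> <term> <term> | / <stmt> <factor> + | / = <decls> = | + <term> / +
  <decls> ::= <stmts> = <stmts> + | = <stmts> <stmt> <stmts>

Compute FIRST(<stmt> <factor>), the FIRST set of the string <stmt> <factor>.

{ /, = }

Add FIRST(<stmt>) = { /, = }; <stmt> is not nullable, stop.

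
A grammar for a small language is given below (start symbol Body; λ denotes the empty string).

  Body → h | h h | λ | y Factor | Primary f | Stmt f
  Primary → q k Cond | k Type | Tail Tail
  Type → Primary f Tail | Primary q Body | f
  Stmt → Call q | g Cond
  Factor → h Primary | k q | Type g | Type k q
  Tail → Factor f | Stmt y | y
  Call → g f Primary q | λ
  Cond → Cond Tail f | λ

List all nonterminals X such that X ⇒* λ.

Directly nullable (have an λ-production): Body, Call, Cond.
No other nonterminal has a production whose RHS symbols are all nullable.

{ Body, Call, Cond }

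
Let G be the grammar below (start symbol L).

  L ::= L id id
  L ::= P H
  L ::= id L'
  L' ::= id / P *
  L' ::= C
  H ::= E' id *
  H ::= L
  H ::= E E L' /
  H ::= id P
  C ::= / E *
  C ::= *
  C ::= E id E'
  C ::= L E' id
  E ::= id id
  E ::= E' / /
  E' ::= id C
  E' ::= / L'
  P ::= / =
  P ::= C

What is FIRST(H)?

From H ::= E' id *: add FIRST(E') = { /, id }.
From H ::= L: add FIRST(L) = { *, /, id }.
From H ::= E E L' /: add FIRST(E) = { /, id }.
H ::= id P contributes {id}.
Union: FIRST(H) = { *, /, id }.

{ *, /, id }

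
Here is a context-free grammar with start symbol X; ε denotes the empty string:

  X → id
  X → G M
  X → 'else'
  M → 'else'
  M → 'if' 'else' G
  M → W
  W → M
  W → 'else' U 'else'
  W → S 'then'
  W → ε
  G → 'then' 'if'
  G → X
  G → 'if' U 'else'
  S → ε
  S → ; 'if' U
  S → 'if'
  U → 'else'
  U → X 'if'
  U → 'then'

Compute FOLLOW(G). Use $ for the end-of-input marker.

{ $, 'else', 'if', 'then', ; }

In X → G M: add FIRST(M)\{ε} = { 'else', 'if', 'then', ; }.
  Since M is nullable, also add FOLLOW(X) = { $, 'else', 'if', 'then', ; }.
In M → 'if' 'else' G: G is at the end, add FOLLOW(M) = { $, 'else', 'if', 'then', ; }.
Union: FOLLOW(G) = { $, 'else', 'if', 'then', ; }.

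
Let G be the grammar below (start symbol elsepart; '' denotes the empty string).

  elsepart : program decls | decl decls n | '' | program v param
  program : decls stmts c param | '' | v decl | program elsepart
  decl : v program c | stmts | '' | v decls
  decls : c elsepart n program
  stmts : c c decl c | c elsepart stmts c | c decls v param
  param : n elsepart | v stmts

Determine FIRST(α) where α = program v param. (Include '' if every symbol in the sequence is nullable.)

{ c, v }

Add FIRST(program)\{''} = { c, v }; program is nullable, continue.
v is a terminal; add {v} and stop.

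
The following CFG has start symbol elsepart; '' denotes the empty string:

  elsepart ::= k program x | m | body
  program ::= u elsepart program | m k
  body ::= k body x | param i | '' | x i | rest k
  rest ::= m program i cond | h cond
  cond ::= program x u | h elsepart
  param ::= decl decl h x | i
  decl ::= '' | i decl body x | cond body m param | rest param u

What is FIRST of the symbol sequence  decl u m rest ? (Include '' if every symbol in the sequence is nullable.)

{ h, i, m, u }

Add FIRST(decl)\{''} = { h, i, m, u }; decl is nullable, continue.
u is a terminal; add {u} and stop.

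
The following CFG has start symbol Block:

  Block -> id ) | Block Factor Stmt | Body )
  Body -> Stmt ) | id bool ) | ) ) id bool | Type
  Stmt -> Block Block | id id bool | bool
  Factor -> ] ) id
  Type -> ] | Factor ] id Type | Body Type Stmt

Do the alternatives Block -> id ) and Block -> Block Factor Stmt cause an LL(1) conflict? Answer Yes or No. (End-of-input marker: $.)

FIRST(id )) = { id } and FIRST(Block Factor Stmt) = { ), ], bool, id }.
Both contain id, so the two alternatives are not disjoint — LL(1) conflict.

Yes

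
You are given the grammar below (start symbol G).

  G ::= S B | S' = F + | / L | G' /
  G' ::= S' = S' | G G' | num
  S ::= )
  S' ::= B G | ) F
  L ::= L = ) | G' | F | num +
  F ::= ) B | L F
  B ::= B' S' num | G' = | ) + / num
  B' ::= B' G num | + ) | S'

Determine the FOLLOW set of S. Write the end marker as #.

In G ::= S B: add FIRST(B) = { ), +, /, num }.
Union: FOLLOW(S) = { ), +, /, num }.

{ ), +, /, num }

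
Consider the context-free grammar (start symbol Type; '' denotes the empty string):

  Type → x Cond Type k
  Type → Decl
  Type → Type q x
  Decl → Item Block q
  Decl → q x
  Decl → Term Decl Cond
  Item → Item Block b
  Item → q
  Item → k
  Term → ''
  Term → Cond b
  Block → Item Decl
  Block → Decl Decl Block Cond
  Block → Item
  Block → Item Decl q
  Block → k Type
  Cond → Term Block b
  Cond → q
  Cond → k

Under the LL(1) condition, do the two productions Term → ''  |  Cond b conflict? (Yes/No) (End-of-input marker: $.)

FIRST('') = { '' } and FIRST(Cond b) = { k, q }.
The first alternative is nullable and FOLLOW(Term) = { k, q } shares k with FIRST of the second — conflict.

Yes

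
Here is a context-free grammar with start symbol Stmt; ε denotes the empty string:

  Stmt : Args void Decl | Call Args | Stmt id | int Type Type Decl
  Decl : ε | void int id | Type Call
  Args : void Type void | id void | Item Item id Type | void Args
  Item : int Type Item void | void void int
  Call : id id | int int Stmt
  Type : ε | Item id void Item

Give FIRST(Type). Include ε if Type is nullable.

{ int, void, ε }

Type : ε contributes ε.
From Type : Item id void Item: add FIRST(Item) = { int, void }.
Union: FIRST(Type) = { int, void, ε }.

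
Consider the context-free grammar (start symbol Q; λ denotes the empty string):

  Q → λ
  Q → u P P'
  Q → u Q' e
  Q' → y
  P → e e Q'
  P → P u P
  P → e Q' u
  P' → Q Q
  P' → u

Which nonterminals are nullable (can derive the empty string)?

{ P', Q }

Directly nullable (have an λ-production): Q.
P' → Q Q with every symbol nullable, so P' is nullable.
No other nonterminal has a production whose RHS symbols are all nullable.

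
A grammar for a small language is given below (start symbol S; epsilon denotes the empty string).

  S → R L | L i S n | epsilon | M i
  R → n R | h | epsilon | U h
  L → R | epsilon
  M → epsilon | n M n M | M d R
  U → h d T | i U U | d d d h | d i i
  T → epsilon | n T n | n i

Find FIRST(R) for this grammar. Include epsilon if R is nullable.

R → n R contributes {n}.
R → h contributes {h}.
R → epsilon contributes epsilon.
From R → U h: add FIRST(U) = { d, h, i }.
Union: FIRST(R) = { d, h, i, n, epsilon }.

{ d, h, i, n, epsilon }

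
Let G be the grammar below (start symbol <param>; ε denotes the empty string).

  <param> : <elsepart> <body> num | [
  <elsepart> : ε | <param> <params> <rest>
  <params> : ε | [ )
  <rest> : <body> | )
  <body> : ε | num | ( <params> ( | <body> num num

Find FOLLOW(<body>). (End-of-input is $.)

In <param> : <elsepart> <body> num: add FIRST(num) = { num }.
In <rest> : <body>: <body> is at the end, add FOLLOW(<rest>) = { (, num }.
In <body> : <body> num num: add FIRST(num num) = { num }.
Union: FOLLOW(<body>) = { (, num }.

{ (, num }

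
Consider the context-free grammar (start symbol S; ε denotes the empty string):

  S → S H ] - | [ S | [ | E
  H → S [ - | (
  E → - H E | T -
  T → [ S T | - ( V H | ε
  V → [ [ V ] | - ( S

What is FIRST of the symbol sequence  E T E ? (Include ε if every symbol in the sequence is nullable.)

Add FIRST(E) = { -, [ }; E is not nullable, stop.

{ -, [ }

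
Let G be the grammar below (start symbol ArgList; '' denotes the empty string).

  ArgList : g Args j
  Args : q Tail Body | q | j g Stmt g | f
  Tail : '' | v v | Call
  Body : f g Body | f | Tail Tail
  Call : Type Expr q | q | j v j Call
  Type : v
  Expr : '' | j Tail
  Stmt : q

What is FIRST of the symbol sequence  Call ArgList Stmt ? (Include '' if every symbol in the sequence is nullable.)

Add FIRST(Call) = { j, q, v }; Call is not nullable, stop.

{ j, q, v }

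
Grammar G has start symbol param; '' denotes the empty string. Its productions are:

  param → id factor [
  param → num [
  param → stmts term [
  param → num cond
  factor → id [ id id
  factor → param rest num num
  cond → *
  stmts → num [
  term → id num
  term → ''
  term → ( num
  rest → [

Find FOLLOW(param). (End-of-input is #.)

{ #, [ }

param is the start symbol, so # ∈ FOLLOW(param).
In factor → param rest num num: add FIRST(rest num num) = { [ }.
Union: FOLLOW(param) = { #, [ }.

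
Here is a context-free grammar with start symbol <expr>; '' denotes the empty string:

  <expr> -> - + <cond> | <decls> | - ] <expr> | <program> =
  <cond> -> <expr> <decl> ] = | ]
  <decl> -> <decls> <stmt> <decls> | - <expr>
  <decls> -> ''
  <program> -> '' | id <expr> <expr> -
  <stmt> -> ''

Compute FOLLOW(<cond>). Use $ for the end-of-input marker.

{ $, -, =, ], id }

In <expr> -> - + <cond>: <cond> is at the end, add FOLLOW(<expr>) = { $, -, =, ], id }.
Union: FOLLOW(<cond>) = { $, -, =, ], id }.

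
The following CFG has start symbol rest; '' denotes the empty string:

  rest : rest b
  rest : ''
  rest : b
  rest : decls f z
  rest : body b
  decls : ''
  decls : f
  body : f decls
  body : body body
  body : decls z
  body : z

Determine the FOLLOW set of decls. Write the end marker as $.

In rest : decls f z: add FIRST(f z) = { f }.
In body : f decls: decls is at the end, add FOLLOW(body) = { b, f, z }.
In body : decls z: add FIRST(z) = { z }.
Union: FOLLOW(decls) = { b, f, z }.

{ b, f, z }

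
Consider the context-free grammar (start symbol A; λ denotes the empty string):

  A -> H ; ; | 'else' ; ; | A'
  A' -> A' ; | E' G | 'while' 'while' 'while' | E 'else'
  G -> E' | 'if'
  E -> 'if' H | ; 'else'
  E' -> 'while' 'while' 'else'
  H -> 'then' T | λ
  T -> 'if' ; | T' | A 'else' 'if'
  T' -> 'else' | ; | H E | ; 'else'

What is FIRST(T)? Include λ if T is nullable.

{ 'else', 'if', 'then', 'while', ; }

T -> 'if' ; contributes {'if'}.
From T -> T': add FIRST(T') = { 'else', 'if', 'then', ; }.
From T -> A 'else' 'if': add FIRST(A) = { 'else', 'if', 'then', 'while', ; }.
Union: FIRST(T) = { 'else', 'if', 'then', 'while', ; }.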